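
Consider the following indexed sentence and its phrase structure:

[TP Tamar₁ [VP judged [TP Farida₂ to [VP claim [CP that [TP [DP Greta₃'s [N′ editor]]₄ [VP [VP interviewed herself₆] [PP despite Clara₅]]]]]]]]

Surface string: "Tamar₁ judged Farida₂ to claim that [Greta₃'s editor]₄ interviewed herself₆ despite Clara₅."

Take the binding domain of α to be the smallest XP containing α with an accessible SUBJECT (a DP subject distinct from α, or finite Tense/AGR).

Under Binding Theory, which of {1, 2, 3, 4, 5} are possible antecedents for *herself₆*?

*herself* is an anaphor, so Principle A applies: it must be bound in its binding domain.
Binding domain of *herself₆*: the embedded TP, whose subject is [Greta₃'s editor]₄.
*Tamar₁* c-commands the anaphor but is outside its binding domain → cannot satisfy Principle A.
*Farida₂* c-commands the anaphor but is outside its binding domain → cannot satisfy Principle A.
*Greta₃* does not c-command the anaphor → cannot bind it.
*[Greta₃'s editor]₄* c-commands the anaphor within its binding domain → licit binder.
*Clara₅* does not c-command the anaphor → cannot bind it.

{4}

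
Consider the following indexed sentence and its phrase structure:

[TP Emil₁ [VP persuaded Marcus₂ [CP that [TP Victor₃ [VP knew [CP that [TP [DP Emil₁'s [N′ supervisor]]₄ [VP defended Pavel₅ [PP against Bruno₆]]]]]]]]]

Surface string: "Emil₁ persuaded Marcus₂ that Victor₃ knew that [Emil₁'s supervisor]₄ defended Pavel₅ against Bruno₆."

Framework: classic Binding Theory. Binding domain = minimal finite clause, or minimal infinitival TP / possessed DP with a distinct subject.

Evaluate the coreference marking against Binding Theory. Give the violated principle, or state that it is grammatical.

The two coindexed NPs are *Emil₁* (the lower occurrence) and *Emil₁* (the higher occurrence).
*Emil₁* (the lower occurrence) is an R-expression. Principle C requires it to be free everywhere.
*Emil₁* (the higher occurrence) c-commands it and carries the same index.
The R-expression is bound → Principle C violation.

Principle C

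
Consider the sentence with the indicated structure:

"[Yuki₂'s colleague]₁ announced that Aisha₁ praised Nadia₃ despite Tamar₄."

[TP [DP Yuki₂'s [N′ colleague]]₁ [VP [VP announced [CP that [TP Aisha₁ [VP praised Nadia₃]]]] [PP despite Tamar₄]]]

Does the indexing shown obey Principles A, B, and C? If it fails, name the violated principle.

The two coindexed NPs are *[Yuki₂'s colleague]₁* and *Aisha₁*.
*Aisha₁* is an R-expression. Principle C requires it to be free everywhere.
*[Yuki₂'s colleague]₁* c-commands it and carries the same index.
The R-expression is bound → Principle C violation.

Principle C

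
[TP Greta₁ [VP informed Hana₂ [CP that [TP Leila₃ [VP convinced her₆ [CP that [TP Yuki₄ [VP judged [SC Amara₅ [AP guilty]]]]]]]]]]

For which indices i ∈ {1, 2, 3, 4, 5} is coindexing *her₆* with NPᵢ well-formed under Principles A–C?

{1, 2}

*her* is a pronoun, so Principle B applies: it must be free in its binding domain.
Binding domain of *her₆*: the embedded TP, whose subject is Leila₃.
*Greta₁* c-commands the pronoun but from outside its binding domain, and is not c-commanded by it → coindexation permitted.
*Hana₂* c-commands the pronoun but from outside its binding domain, and is not c-commanded by it → coindexation permitted.
*Leila₃* c-commands the pronoun within its binding domain → coindexation would violate Principle B.
*Yuki₄*: the pronoun c-commands this R-expression → coindexation would violate Principle C on *Yuki₄*.
*Amara₅*: the pronoun c-commands this R-expression → coindexation would violate Principle C on *Amara₅*.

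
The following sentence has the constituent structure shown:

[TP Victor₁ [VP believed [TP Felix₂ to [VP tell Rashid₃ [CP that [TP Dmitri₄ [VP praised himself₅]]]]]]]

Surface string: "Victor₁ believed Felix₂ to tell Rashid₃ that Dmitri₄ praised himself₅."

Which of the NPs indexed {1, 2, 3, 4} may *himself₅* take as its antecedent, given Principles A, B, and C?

*himself* is an anaphor, so Principle A applies: it must be bound in its binding domain.
Binding domain of *himself₅*: the embedded TP, whose subject is Dmitri₄.
*Victor₁* c-commands the anaphor but is outside its binding domain → cannot satisfy Principle A.
*Felix₂* c-commands the anaphor but is outside its binding domain → cannot satisfy Principle A.
*Rashid₃* c-commands the anaphor but is outside its binding domain → cannot satisfy Principle A.
*Dmitri₄* c-commands the anaphor within its binding domain → licit binder.

{4}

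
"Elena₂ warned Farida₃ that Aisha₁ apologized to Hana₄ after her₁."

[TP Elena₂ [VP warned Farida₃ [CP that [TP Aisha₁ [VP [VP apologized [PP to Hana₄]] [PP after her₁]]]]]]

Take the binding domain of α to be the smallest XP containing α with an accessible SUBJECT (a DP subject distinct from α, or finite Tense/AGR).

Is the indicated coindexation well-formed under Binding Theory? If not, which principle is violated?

The two coindexed NPs are *Aisha₁* and *her₁*.
*her₁* is a pronoun. Its binding domain is the embedded TP, whose subject is Aisha₁.
*Aisha₁* c-commands it within that domain and carries the same index.
The pronoun is locally bound → Principle B violation.

Principle B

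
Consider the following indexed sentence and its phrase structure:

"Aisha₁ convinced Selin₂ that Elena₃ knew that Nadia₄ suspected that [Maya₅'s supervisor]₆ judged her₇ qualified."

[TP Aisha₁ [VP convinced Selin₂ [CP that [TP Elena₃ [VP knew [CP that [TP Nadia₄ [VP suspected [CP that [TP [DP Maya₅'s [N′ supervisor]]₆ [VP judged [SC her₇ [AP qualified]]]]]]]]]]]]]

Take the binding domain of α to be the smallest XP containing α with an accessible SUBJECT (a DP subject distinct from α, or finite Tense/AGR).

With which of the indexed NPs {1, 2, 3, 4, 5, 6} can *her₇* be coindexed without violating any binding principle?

{1, 2, 3, 4, 5}

*her* is a pronoun, so Principle B applies: it must be free in its binding domain.
Binding domain of *her₇*: the embedded TP, whose subject is [Maya₅'s supervisor]₆.
*Aisha₁* c-commands the pronoun but from outside its binding domain, and is not c-commanded by it → coindexation permitted.
*Selin₂* c-commands the pronoun but from outside its binding domain, and is not c-commanded by it → coindexation permitted.
*Elena₃* c-commands the pronoun but from outside its binding domain, and is not c-commanded by it → coindexation permitted.
*Nadia₄* c-commands the pronoun but from outside its binding domain, and is not c-commanded by it → coindexation permitted.
*Maya₅* and the pronoun do not c-command one another → neither Principle B nor Principle C is at stake; coindexation permitted.
*[Maya₅'s supervisor]₆* c-commands the pronoun within its binding domain → coindexation would violate Principle B.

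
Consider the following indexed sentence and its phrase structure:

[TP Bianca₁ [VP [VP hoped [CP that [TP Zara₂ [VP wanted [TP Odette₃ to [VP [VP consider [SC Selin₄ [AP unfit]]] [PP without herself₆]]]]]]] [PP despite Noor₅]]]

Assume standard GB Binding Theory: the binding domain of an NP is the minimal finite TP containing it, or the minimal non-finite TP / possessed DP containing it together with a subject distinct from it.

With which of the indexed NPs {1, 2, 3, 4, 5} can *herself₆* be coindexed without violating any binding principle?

{3}

*herself* is an anaphor, so Principle A applies: it must be bound in its binding domain.
Binding domain of *herself₆*: the embedded TP, whose subject is Odette₃.
*Bianca₁* c-commands the anaphor but is outside its binding domain → cannot satisfy Principle A.
*Zara₂* c-commands the anaphor but is outside its binding domain → cannot satisfy Principle A.
*Odette₃* c-commands the anaphor within its binding domain → licit binder.
*Selin₄* does not c-command the anaphor → cannot bind it.
*Noor₅* does not c-command the anaphor → cannot bind it.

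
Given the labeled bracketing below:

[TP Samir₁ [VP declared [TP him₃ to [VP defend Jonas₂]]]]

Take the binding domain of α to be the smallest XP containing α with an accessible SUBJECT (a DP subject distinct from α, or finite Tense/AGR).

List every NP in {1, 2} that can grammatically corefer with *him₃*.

none

*him* is a pronoun, so Principle B applies: it must be free in its binding domain.
Binding domain of *him₃*: the matrix TP, whose subject is Samir₁.
*Samir₁* c-commands the pronoun within its binding domain → coindexation would violate Principle B.
*Jonas₂*: the pronoun c-commands this R-expression → coindexation would violate Principle C on *Jonas₂*.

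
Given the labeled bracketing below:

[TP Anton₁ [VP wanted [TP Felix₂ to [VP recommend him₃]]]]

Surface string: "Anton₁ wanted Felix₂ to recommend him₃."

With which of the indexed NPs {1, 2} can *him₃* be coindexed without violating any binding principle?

{1}

*him* is a pronoun, so Principle B applies: it must be free in its binding domain.
Binding domain of *him₃*: the embedded TP, whose subject is Felix₂.
*Anton₁* c-commands the pronoun but from outside its binding domain, and is not c-commanded by it → coindexation permitted.
*Felix₂* c-commands the pronoun within its binding domain → coindexation would violate Principle B.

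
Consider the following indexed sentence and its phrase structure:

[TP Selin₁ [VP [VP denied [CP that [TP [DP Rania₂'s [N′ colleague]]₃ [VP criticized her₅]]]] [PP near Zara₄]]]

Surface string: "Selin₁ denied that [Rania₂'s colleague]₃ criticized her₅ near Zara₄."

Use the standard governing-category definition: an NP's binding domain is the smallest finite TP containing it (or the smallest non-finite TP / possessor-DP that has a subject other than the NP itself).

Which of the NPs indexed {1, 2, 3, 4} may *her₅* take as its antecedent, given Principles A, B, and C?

*her* is a pronoun, so Principle B applies: it must be free in its binding domain.
Binding domain of *her₅*: the embedded TP, whose subject is [Rania₂'s colleague]₃.
*Selin₁* c-commands the pronoun but from outside its binding domain, and is not c-commanded by it → coindexation permitted.
*Rania₂* and the pronoun do not c-command one another → neither Principle B nor Principle C is at stake; coindexation permitted.
*[Rania₂'s colleague]₃* c-commands the pronoun within its binding domain → coindexation would violate Principle B.
*Zara₄* and the pronoun do not c-command one another → neither Principle B nor Principle C is at stake; coindexation permitted.

{1, 2, 4}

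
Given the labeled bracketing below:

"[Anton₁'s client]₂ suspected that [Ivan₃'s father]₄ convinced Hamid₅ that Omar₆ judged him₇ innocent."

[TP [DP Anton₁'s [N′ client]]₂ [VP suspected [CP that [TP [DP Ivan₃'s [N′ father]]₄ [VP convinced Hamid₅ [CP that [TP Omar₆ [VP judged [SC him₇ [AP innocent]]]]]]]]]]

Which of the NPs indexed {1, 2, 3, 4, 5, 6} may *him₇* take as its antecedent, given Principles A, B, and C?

{1, 2, 3, 4, 5}

*him* is a pronoun, so Principle B applies: it must be free in its binding domain.
Binding domain of *him₇*: the embedded TP, whose subject is Omar₆.
*Anton₁* and the pronoun do not c-command one another → neither Principle B nor Principle C is at stake; coindexation permitted.
*[Anton₁'s client]₂* c-commands the pronoun but from outside its binding domain, and is not c-commanded by it → coindexation permitted.
*Ivan₃* and the pronoun do not c-command one another → neither Principle B nor Principle C is at stake; coindexation permitted.
*[Ivan₃'s father]₄* c-commands the pronoun but from outside its binding domain, and is not c-commanded by it → coindexation permitted.
*Hamid₅* c-commands the pronoun but from outside its binding domain, and is not c-commanded by it → coindexation permitted.
*Omar₆* c-commands the pronoun within its binding domain → coindexation would violate Principle B.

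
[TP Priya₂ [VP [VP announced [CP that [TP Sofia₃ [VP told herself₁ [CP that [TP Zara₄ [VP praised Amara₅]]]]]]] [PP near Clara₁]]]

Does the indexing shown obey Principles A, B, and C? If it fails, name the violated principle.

Principle A

The two coindexed NPs are *Clara₁* and *herself₁*.
*herself₁* is an anaphor. Principle A requires it to be bound within its binding domain — the embedded TP, whose subject is Sofia₃.
Within that domain it is c-commanded by *Sofia₃*, which does not share its index.
*Clara₁* does not c-command the anaphor at all.
The anaphor is unbound in its domain → Principle A violation.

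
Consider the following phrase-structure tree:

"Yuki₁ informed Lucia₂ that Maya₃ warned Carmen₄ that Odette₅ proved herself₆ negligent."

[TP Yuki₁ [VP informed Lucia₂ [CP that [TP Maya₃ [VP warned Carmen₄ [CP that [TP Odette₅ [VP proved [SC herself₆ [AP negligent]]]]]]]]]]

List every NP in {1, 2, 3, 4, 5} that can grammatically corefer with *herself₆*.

{5}

*herself* is an anaphor, so Principle A applies: it must be bound in its binding domain.
Binding domain of *herself₆*: the embedded TP, whose subject is Odette₅.
*Yuki₁* c-commands the anaphor but is outside its binding domain → cannot satisfy Principle A.
*Lucia₂* c-commands the anaphor but is outside its binding domain → cannot satisfy Principle A.
*Maya₃* c-commands the anaphor but is outside its binding domain → cannot satisfy Principle A.
*Carmen₄* c-commands the anaphor but is outside its binding domain → cannot satisfy Principle A.
*Odette₅* c-commands the anaphor within its binding domain → licit binder.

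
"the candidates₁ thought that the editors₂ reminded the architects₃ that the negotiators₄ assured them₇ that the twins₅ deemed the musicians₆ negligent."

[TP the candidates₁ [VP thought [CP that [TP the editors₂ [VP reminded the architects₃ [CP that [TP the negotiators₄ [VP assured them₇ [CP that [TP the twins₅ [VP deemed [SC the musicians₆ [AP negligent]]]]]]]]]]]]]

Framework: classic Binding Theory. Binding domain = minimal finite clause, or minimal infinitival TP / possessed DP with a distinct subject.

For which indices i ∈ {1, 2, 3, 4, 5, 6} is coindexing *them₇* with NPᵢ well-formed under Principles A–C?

*them* is a pronoun, so Principle B applies: it must be free in its binding domain.
Binding domain of *them₇*: the embedded TP, whose subject is the negotiators₄.
*the candidates₁* c-commands the pronoun but from outside its binding domain, and is not c-commanded by it → coindexation permitted.
*the editors₂* c-commands the pronoun but from outside its binding domain, and is not c-commanded by it → coindexation permitted.
*the architects₃* c-commands the pronoun but from outside its binding domain, and is not c-commanded by it → coindexation permitted.
*the negotiators₄* c-commands the pronoun within its binding domain → coindexation would violate Principle B.
*the twins₅*: the pronoun c-commands this R-expression → coindexation would violate Principle C on *the twins₅*.
*the musicians₆*: the pronoun c-commands this R-expression → coindexation would violate Principle C on *the musicians₆*.

{1, 2, 3}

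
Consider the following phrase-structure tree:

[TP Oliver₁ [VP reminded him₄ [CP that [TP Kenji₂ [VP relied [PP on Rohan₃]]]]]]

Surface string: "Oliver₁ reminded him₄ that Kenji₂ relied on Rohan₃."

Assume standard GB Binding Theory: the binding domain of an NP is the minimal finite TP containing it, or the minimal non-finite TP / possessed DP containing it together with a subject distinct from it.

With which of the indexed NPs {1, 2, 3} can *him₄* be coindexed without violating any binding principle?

*him* is a pronoun, so Principle B applies: it must be free in its binding domain.
Binding domain of *him₄*: the matrix TP, whose subject is Oliver₁.
*Oliver₁* c-commands the pronoun within its binding domain → coindexation would violate Principle B.
*Kenji₂*: the pronoun c-commands this R-expression → coindexation would violate Principle C on *Kenji₂*.
*Rohan₃*: the pronoun c-commands this R-expression → coindexation would violate Principle C on *Rohan₃*.

none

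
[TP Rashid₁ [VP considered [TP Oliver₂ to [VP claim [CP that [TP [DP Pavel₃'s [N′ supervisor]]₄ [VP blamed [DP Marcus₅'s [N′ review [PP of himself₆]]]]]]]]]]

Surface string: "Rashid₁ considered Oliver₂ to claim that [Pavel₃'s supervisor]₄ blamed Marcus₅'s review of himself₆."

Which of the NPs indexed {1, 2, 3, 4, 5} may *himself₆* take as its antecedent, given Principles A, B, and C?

{5}

*himself* is an anaphor, so Principle A applies: it must be bound in its binding domain.
Binding domain of *himself₆*: the possessed DP, whose subject is Marcus₅.
*Rashid₁* c-commands the anaphor but is outside its binding domain → cannot satisfy Principle A.
*Oliver₂* c-commands the anaphor but is outside its binding domain → cannot satisfy Principle A.
*Pavel₃* does not c-command the anaphor → cannot bind it.
*[Pavel₃'s supervisor]₄* c-commands the anaphor but is outside its binding domain → cannot satisfy Principle A.
*Marcus₅* c-commands the anaphor within its binding domain → licit binder.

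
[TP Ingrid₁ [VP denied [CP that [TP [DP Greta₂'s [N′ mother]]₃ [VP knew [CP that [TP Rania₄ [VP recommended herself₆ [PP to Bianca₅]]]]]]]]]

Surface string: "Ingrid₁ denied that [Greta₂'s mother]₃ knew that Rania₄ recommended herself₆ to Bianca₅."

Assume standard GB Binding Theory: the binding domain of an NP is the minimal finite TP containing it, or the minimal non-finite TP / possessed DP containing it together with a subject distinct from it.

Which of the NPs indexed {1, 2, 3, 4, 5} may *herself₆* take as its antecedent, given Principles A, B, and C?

*herself* is an anaphor, so Principle A applies: it must be bound in its binding domain.
Binding domain of *herself₆*: the embedded TP, whose subject is Rania₄.
*Ingrid₁* c-commands the anaphor but is outside its binding domain → cannot satisfy Principle A.
*Greta₂* does not c-command the anaphor → cannot bind it.
*[Greta₂'s mother]₃* c-commands the anaphor but is outside its binding domain → cannot satisfy Principle A.
*Rania₄* c-commands the anaphor within its binding domain → licit binder.
*Bianca₅* does not c-command the anaphor → cannot bind it.

{4}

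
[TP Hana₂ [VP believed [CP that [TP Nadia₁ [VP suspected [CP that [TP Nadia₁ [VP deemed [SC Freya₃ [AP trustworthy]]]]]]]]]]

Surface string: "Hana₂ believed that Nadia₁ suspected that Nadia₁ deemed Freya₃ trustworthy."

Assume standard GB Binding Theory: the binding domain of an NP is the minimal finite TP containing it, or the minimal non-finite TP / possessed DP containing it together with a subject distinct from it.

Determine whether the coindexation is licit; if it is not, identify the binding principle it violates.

Principle C

The two coindexed NPs are *Nadia₁* (the lower occurrence) and *Nadia₁* (the higher occurrence).
*Nadia₁* (the lower occurrence) is an R-expression. Principle C requires it to be free everywhere.
*Nadia₁* (the higher occurrence) c-commands it and carries the same index.
The R-expression is bound → Principle C violation.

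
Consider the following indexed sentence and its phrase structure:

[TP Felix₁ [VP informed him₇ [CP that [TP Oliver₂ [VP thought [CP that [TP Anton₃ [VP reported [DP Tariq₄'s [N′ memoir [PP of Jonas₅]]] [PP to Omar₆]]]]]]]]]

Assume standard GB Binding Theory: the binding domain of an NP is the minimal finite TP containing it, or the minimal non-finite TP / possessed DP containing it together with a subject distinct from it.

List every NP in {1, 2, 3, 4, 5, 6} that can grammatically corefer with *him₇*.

*him* is a pronoun, so Principle B applies: it must be free in its binding domain.
Binding domain of *him₇*: the matrix TP, whose subject is Felix₁.
*Felix₁* c-commands the pronoun within its binding domain → coindexation would violate Principle B.
*Oliver₂*: the pronoun c-commands this R-expression → coindexation would violate Principle C on *Oliver₂*.
*Anton₃*: the pronoun c-commands this R-expression → coindexation would violate Principle C on *Anton₃*.
*Tariq₄*: the pronoun c-commands this R-expression → coindexation would violate Principle C on *Tariq₄*.
*Jonas₅*: the pronoun c-commands this R-expression → coindexation would violate Principle C on *Jonas₅*.
*Omar₆*: the pronoun c-commands this R-expression → coindexation would violate Principle C on *Omar₆*.

none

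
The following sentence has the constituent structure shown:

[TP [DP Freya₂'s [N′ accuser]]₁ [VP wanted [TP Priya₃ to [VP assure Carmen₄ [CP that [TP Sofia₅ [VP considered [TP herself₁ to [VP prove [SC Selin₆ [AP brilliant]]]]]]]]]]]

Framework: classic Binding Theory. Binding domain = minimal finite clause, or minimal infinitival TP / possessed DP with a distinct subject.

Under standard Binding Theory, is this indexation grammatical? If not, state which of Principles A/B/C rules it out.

The two coindexed NPs are *[Freya₂'s accuser]₁* and *herself₁*.
*herself₁* is an anaphor. Principle A requires it to be bound within its binding domain — the embedded TP, whose subject is Sofia₅.
Within that domain it is c-commanded by *Sofia₅*, which does not share its index.
*[Freya₂'s accuser]₁* does c-command the anaphor, but from outside its binding domain.
The anaphor is unbound in its domain → Principle A violation.

Principle A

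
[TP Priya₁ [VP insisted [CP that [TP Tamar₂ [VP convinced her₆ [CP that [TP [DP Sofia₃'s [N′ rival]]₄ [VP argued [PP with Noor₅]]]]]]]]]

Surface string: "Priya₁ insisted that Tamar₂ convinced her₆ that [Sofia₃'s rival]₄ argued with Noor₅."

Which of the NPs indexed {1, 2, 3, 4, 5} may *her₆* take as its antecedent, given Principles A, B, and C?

{1}

*her* is a pronoun, so Principle B applies: it must be free in its binding domain.
Binding domain of *her₆*: the embedded TP, whose subject is Tamar₂.
*Priya₁* c-commands the pronoun but from outside its binding domain, and is not c-commanded by it → coindexation permitted.
*Tamar₂* c-commands the pronoun within its binding domain → coindexation would violate Principle B.
*Sofia₃*: the pronoun c-commands this R-expression → coindexation would violate Principle C on *Sofia₃*.
*[Sofia₃'s rival]₄*: the pronoun c-commands this R-expression → coindexation would violate Principle C on *[Sofia₃'s rival]₄*.
*Noor₅*: the pronoun c-commands this R-expression → coindexation would violate Principle C on *Noor₅*.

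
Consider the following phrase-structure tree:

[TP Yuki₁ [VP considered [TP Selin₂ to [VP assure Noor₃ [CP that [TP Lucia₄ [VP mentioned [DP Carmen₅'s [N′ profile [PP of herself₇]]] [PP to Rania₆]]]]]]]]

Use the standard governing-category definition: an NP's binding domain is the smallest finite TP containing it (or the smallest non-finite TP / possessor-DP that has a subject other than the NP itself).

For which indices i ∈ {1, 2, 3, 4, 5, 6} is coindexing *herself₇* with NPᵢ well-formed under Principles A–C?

{5}

*herself* is an anaphor, so Principle A applies: it must be bound in its binding domain.
Binding domain of *herself₇*: the possessed DP, whose subject is Carmen₅.
*Yuki₁* c-commands the anaphor but is outside its binding domain → cannot satisfy Principle A.
*Selin₂* c-commands the anaphor but is outside its binding domain → cannot satisfy Principle A.
*Noor₃* c-commands the anaphor but is outside its binding domain → cannot satisfy Principle A.
*Lucia₄* c-commands the anaphor but is outside its binding domain → cannot satisfy Principle A.
*Carmen₅* c-commands the anaphor within its binding domain → licit binder.
*Rania₆* does not c-command the anaphor → cannot bind it.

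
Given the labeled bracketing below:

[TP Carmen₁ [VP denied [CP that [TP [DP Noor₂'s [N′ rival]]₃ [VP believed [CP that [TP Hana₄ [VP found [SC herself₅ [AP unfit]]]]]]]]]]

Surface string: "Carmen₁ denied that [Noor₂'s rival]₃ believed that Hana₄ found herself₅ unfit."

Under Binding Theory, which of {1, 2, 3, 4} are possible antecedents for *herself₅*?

{4}

*herself* is an anaphor, so Principle A applies: it must be bound in its binding domain.
Binding domain of *herself₅*: the embedded TP, whose subject is Hana₄.
*Carmen₁* c-commands the anaphor but is outside its binding domain → cannot satisfy Principle A.
*Noor₂* does not c-command the anaphor → cannot bind it.
*[Noor₂'s rival]₃* c-commands the anaphor but is outside its binding domain → cannot satisfy Principle A.
*Hana₄* c-commands the anaphor within its binding domain → licit binder.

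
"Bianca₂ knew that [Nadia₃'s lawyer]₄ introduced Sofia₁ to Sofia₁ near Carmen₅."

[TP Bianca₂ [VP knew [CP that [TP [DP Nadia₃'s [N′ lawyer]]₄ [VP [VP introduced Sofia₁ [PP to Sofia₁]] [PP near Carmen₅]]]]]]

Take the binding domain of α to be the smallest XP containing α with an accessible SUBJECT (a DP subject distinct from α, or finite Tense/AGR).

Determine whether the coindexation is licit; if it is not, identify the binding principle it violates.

Principle C

The two coindexed NPs are *Sofia₁* (the lower occurrence) and *Sofia₁* (the higher occurrence).
*Sofia₁* (the lower occurrence) is an R-expression. Principle C requires it to be free everywhere.
*Sofia₁* (the higher occurrence) c-commands it and carries the same index.
The R-expression is bound → Principle C violation.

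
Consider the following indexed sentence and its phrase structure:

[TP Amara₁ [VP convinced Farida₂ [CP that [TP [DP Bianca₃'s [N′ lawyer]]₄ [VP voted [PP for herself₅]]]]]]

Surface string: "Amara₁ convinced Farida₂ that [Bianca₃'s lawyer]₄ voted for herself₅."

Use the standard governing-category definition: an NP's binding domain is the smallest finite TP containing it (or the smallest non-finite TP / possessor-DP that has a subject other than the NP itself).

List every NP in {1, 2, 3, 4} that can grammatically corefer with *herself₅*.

{4}

*herself* is an anaphor, so Principle A applies: it must be bound in its binding domain.
Binding domain of *herself₅*: the embedded TP, whose subject is [Bianca₃'s lawyer]₄.
*Amara₁* c-commands the anaphor but is outside its binding domain → cannot satisfy Principle A.
*Farida₂* c-commands the anaphor but is outside its binding domain → cannot satisfy Principle A.
*Bianca₃* does not c-command the anaphor → cannot bind it.
*[Bianca₃'s lawyer]₄* c-commands the anaphor within its binding domain → licit binder.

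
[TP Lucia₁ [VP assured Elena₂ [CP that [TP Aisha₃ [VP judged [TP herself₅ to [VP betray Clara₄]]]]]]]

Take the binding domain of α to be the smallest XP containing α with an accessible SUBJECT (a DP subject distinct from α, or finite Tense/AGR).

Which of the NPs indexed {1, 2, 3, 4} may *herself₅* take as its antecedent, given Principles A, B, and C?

{3}

*herself* is an anaphor, so Principle A applies: it must be bound in its binding domain.
Binding domain of *herself₅*: the embedded TP, whose subject is Aisha₃.
*Lucia₁* c-commands the anaphor but is outside its binding domain → cannot satisfy Principle A.
*Elena₂* c-commands the anaphor but is outside its binding domain → cannot satisfy Principle A.
*Aisha₃* c-commands the anaphor within its binding domain → licit binder.
*Clara₄* does not c-command the anaphor → cannot bind it.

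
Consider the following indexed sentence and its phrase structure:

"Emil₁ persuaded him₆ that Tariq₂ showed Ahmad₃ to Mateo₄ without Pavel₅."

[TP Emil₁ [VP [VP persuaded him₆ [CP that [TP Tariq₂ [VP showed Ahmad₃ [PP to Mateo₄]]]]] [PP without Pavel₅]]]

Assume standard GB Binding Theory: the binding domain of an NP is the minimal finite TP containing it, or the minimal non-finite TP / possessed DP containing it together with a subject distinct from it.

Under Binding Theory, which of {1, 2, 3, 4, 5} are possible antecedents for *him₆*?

*him* is a pronoun, so Principle B applies: it must be free in its binding domain.
Binding domain of *him₆*: the matrix TP, whose subject is Emil₁.
*Emil₁* c-commands the pronoun within its binding domain → coindexation would violate Principle B.
*Tariq₂*: the pronoun c-commands this R-expression → coindexation would violate Principle C on *Tariq₂*.
*Ahmad₃*: the pronoun c-commands this R-expression → coindexation would violate Principle C on *Ahmad₃*.
*Mateo₄*: the pronoun c-commands this R-expression → coindexation would violate Principle C on *Mateo₄*.
*Pavel₅* and the pronoun do not c-command one another → neither Principle B nor Principle C is at stake; coindexation permitted.

{5}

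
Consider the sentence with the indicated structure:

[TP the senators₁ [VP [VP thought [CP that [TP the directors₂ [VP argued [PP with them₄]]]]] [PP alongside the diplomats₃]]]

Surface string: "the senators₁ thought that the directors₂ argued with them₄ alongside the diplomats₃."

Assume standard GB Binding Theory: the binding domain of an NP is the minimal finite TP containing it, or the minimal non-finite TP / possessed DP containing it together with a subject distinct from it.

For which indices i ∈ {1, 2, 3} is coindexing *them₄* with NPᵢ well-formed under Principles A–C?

*them* is a pronoun, so Principle B applies: it must be free in its binding domain.
Binding domain of *them₄*: the embedded TP, whose subject is the directors₂.
*the senators₁* c-commands the pronoun but from outside its binding domain, and is not c-commanded by it → coindexation permitted.
*the directors₂* c-commands the pronoun within its binding domain → coindexation would violate Principle B.
*the diplomats₃* and the pronoun do not c-command one another → neither Principle B nor Principle C is at stake; coindexation permitted.

{1, 3}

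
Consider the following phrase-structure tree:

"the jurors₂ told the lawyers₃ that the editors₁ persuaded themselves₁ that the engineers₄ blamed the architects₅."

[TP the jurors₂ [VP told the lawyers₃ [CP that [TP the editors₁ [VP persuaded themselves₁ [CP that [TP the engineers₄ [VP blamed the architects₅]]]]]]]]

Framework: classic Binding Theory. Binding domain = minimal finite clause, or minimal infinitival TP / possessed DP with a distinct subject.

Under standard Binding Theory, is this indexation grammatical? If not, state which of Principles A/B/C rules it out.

The two coindexed NPs are *the editors₁* and *themselves₁*.
*themselves₁* is an anaphor; its binding domain is the embedded TP, whose subject is the editors₁. *the editors₁* c-commands it within that domain and shares its index, so Principle A is satisfied.
*the editors₁* is an R-expression; *themselves₁* does not c-command it, and no other NP shares its index, so Principle C is satisfied.
All principles are respected.

grammatical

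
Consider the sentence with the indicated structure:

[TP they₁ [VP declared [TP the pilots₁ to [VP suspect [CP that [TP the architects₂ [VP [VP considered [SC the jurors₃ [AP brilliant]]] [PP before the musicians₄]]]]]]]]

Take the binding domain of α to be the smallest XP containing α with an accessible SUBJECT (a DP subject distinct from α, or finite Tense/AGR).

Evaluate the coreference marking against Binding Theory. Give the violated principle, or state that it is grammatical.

Principle C

The two coindexed NPs are *they₁* and *the pilots₁*.
*the pilots₁* is an R-expression. Principle C requires it to be free everywhere.
*they₁* c-commands it and carries the same index.
The R-expression is bound → Principle C violation.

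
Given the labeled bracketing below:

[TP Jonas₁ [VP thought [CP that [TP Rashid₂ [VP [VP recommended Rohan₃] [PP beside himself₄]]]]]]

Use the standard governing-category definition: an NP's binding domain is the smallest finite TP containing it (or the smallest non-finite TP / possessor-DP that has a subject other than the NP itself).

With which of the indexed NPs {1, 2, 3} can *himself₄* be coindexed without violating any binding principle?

*himself* is an anaphor, so Principle A applies: it must be bound in its binding domain.
Binding domain of *himself₄*: the embedded TP, whose subject is Rashid₂.
*Jonas₁* c-commands the anaphor but is outside its binding domain → cannot satisfy Principle A.
*Rashid₂* c-commands the anaphor within its binding domain → licit binder.
*Rohan₃* does not c-command the anaphor → cannot bind it.

{2}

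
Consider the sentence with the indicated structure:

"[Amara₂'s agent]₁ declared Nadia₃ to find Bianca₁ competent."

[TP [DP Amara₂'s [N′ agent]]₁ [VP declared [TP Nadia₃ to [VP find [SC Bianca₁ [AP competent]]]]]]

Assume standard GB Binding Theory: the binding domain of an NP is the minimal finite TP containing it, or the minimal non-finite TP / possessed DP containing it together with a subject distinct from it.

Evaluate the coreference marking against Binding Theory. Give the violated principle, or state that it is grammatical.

Principle C

The two coindexed NPs are *[Amara₂'s agent]₁* and *Bianca₁*.
*Bianca₁* is an R-expression. Principle C requires it to be free everywhere.
*[Amara₂'s agent]₁* c-commands it and carries the same index.
The R-expression is bound → Principle C violation.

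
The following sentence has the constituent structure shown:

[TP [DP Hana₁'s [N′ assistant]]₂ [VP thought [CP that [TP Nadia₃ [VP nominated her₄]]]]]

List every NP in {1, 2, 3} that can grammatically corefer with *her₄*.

{1, 2}

*her* is a pronoun, so Principle B applies: it must be free in its binding domain.
Binding domain of *her₄*: the embedded TP, whose subject is Nadia₃.
*Hana₁* and the pronoun do not c-command one another → neither Principle B nor Principle C is at stake; coindexation permitted.
*[Hana₁'s assistant]₂* c-commands the pronoun but from outside its binding domain, and is not c-commanded by it → coindexation permitted.
*Nadia₃* c-commands the pronoun within its binding domain → coindexation would violate Principle B.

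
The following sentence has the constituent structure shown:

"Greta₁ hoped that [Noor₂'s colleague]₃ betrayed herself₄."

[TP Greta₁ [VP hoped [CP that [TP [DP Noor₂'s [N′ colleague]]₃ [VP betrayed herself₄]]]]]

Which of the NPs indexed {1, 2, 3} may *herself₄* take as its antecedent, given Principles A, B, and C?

{3}

*herself* is an anaphor, so Principle A applies: it must be bound in its binding domain.
Binding domain of *herself₄*: the embedded TP, whose subject is [Noor₂'s colleague]₃.
*Greta₁* c-commands the anaphor but is outside its binding domain → cannot satisfy Principle A.
*Noor₂* does not c-command the anaphor → cannot bind it.
*[Noor₂'s colleague]₃* c-commands the anaphor within its binding domain → licit binder.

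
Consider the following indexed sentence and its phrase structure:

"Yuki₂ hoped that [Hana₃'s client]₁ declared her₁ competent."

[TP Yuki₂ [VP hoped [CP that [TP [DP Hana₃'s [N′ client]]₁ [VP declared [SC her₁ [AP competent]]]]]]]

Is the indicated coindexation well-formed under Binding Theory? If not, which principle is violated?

The two coindexed NPs are *[Hana₃'s client]₁* and *her₁*.
*her₁* is a pronoun. Its binding domain is the embedded TP, whose subject is [Hana₃'s client]₁.
*[Hana₃'s client]₁* c-commands it within that domain and carries the same index.
The pronoun is locally bound → Principle B violation.

Principle B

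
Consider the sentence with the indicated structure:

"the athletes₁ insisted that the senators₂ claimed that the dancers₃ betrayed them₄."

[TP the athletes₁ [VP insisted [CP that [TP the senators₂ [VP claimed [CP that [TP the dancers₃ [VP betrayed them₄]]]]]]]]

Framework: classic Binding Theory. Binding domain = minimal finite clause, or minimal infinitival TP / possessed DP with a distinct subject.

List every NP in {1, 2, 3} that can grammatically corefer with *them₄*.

*them* is a pronoun, so Principle B applies: it must be free in its binding domain.
Binding domain of *them₄*: the embedded TP, whose subject is the dancers₃.
*the athletes₁* c-commands the pronoun but from outside its binding domain, and is not c-commanded by it → coindexation permitted.
*the senators₂* c-commands the pronoun but from outside its binding domain, and is not c-commanded by it → coindexation permitted.
*the dancers₃* c-commands the pronoun within its binding domain → coindexation would violate Principle B.

{1, 2}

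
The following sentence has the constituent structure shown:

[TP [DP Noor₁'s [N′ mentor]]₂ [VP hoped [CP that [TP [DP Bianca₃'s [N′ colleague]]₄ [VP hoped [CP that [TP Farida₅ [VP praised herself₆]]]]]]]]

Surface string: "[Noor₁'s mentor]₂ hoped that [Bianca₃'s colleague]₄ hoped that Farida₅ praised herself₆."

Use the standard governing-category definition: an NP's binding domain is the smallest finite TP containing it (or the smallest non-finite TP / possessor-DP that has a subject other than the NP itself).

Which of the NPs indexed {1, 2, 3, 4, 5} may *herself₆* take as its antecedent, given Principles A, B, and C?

*herself* is an anaphor, so Principle A applies: it must be bound in its binding domain.
Binding domain of *herself₆*: the embedded TP, whose subject is Farida₅.
*Noor₁* does not c-command the anaphor → cannot bind it.
*[Noor₁'s mentor]₂* c-commands the anaphor but is outside its binding domain → cannot satisfy Principle A.
*Bianca₃* does not c-command the anaphor → cannot bind it.
*[Bianca₃'s colleague]₄* c-commands the anaphor but is outside its binding domain → cannot satisfy Principle A.
*Farida₅* c-commands the anaphor within its binding domain → licit binder.

{5}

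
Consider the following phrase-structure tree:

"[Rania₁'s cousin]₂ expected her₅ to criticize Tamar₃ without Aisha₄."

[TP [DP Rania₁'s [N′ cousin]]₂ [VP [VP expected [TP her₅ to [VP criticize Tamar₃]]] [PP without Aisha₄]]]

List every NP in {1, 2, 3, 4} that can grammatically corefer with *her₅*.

*her* is a pronoun, so Principle B applies: it must be free in its binding domain.
Binding domain of *her₅*: the matrix TP, whose subject is [Rania₁'s cousin]₂.
*Rania₁* and the pronoun do not c-command one another → neither Principle B nor Principle C is at stake; coindexation permitted.
*[Rania₁'s cousin]₂* c-commands the pronoun within its binding domain → coindexation would violate Principle B.
*Tamar₃*: the pronoun c-commands this R-expression → coindexation would violate Principle C on *Tamar₃*.
*Aisha₄* and the pronoun do not c-command one another → neither Principle B nor Principle C is at stake; coindexation permitted.

{1, 4}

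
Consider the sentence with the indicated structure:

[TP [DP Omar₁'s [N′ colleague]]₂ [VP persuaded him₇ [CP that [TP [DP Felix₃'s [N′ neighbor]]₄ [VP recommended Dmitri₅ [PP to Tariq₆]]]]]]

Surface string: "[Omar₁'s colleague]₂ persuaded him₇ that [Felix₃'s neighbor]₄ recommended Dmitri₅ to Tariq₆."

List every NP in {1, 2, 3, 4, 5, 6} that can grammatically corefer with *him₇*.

*him* is a pronoun, so Principle B applies: it must be free in its binding domain.
Binding domain of *him₇*: the matrix TP, whose subject is [Omar₁'s colleague]₂.
*Omar₁* and the pronoun do not c-command one another → neither Principle B nor Principle C is at stake; coindexation permitted.
*[Omar₁'s colleague]₂* c-commands the pronoun within its binding domain → coindexation would violate Principle B.
*Felix₃*: the pronoun c-commands this R-expression → coindexation would violate Principle C on *Felix₃*.
*[Felix₃'s neighbor]₄*: the pronoun c-commands this R-expression → coindexation would violate Principle C on *[Felix₃'s neighbor]₄*.
*Dmitri₅*: the pronoun c-commands this R-expression → coindexation would violate Principle C on *Dmitri₅*.
*Tariq₆*: the pronoun c-commands this R-expression → coindexation would violate Principle C on *Tariq₆*.

{1}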